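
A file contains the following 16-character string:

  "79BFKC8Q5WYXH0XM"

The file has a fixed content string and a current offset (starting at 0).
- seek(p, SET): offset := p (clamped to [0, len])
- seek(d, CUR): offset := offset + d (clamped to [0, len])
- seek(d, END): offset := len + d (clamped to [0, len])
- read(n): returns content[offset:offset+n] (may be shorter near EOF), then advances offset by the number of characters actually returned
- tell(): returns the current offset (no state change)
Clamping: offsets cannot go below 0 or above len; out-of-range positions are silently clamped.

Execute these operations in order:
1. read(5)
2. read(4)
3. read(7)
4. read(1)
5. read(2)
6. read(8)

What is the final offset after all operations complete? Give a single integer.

Answer: 16

Derivation:
After 1 (read(5)): returned '79BFK', offset=5
After 2 (read(4)): returned 'C8Q5', offset=9
After 3 (read(7)): returned 'WYXH0XM', offset=16
After 4 (read(1)): returned '', offset=16
After 5 (read(2)): returned '', offset=16
After 6 (read(8)): returned '', offset=16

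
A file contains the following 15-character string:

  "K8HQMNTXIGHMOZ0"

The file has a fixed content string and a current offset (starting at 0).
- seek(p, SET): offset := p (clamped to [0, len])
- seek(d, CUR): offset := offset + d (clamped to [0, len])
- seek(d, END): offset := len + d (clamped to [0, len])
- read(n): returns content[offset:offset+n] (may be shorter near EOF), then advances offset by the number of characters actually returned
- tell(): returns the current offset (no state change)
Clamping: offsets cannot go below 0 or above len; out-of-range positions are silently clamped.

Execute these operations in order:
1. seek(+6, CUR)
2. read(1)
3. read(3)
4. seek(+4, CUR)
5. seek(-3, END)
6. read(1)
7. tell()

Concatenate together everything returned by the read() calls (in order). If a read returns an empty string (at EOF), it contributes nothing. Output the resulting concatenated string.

After 1 (seek(+6, CUR)): offset=6
After 2 (read(1)): returned 'T', offset=7
After 3 (read(3)): returned 'XIG', offset=10
After 4 (seek(+4, CUR)): offset=14
After 5 (seek(-3, END)): offset=12
After 6 (read(1)): returned 'O', offset=13
After 7 (tell()): offset=13

Answer: TXIGO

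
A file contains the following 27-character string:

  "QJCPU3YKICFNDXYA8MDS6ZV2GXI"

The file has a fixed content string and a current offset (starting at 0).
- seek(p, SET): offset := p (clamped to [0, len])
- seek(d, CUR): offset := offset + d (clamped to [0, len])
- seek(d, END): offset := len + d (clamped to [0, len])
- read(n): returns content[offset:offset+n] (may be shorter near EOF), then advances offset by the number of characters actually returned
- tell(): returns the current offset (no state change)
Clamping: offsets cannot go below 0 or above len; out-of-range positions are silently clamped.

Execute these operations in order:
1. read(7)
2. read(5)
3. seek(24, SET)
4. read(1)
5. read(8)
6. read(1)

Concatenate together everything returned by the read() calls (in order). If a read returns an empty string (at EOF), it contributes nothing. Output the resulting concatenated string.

After 1 (read(7)): returned 'QJCPU3Y', offset=7
After 2 (read(5)): returned 'KICFN', offset=12
After 3 (seek(24, SET)): offset=24
After 4 (read(1)): returned 'G', offset=25
After 5 (read(8)): returned 'XI', offset=27
After 6 (read(1)): returned '', offset=27

Answer: QJCPU3YKICFNGXI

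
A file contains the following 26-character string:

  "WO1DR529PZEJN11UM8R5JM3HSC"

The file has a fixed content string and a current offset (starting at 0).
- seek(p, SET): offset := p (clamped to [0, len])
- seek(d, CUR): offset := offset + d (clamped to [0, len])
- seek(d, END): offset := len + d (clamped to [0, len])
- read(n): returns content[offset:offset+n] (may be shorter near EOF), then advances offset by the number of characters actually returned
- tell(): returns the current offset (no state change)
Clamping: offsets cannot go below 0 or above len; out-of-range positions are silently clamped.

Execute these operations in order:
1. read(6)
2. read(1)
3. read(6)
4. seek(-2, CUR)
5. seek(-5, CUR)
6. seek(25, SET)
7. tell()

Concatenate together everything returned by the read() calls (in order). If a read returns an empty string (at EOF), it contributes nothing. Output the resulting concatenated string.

After 1 (read(6)): returned 'WO1DR5', offset=6
After 2 (read(1)): returned '2', offset=7
After 3 (read(6)): returned '9PZEJN', offset=13
After 4 (seek(-2, CUR)): offset=11
After 5 (seek(-5, CUR)): offset=6
After 6 (seek(25, SET)): offset=25
After 7 (tell()): offset=25

Answer: WO1DR529PZEJN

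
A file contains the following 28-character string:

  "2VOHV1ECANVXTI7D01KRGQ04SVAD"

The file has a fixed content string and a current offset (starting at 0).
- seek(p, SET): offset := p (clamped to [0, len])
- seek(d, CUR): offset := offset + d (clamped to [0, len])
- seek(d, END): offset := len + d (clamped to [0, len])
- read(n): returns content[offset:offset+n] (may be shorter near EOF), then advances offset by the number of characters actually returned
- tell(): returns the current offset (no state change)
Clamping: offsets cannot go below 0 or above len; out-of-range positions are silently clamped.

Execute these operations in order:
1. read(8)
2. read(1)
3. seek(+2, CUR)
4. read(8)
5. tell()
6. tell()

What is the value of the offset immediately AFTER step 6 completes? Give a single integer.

Answer: 19

Derivation:
After 1 (read(8)): returned '2VOHV1EC', offset=8
After 2 (read(1)): returned 'A', offset=9
After 3 (seek(+2, CUR)): offset=11
After 4 (read(8)): returned 'XTI7D01K', offset=19
After 5 (tell()): offset=19
After 6 (tell()): offset=19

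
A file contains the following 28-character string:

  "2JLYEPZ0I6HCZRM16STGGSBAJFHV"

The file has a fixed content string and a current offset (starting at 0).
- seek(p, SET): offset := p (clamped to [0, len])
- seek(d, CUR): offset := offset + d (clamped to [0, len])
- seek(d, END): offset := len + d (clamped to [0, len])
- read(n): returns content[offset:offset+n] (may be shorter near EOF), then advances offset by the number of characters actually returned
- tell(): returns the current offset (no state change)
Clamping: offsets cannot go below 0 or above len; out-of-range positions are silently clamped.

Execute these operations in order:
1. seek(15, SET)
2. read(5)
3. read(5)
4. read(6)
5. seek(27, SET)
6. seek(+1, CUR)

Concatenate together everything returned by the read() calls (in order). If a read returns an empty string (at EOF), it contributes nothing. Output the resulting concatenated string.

Answer: 16STGGSBAJFHV

Derivation:
After 1 (seek(15, SET)): offset=15
After 2 (read(5)): returned '16STG', offset=20
After 3 (read(5)): returned 'GSBAJ', offset=25
After 4 (read(6)): returned 'FHV', offset=28
After 5 (seek(27, SET)): offset=27
After 6 (seek(+1, CUR)): offset=28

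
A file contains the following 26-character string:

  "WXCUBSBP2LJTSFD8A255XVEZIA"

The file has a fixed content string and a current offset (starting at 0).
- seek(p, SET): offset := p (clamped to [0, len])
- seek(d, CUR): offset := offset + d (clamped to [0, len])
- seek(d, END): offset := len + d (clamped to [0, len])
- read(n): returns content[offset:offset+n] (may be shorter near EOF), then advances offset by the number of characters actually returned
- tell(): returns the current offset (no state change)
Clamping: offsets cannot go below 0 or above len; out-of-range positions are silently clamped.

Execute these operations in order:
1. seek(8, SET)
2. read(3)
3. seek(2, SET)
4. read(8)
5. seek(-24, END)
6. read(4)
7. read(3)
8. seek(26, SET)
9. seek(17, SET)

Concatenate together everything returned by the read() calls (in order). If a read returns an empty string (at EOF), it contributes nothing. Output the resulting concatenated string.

After 1 (seek(8, SET)): offset=8
After 2 (read(3)): returned '2LJ', offset=11
After 3 (seek(2, SET)): offset=2
After 4 (read(8)): returned 'CUBSBP2L', offset=10
After 5 (seek(-24, END)): offset=2
After 6 (read(4)): returned 'CUBS', offset=6
After 7 (read(3)): returned 'BP2', offset=9
After 8 (seek(26, SET)): offset=26
After 9 (seek(17, SET)): offset=17

Answer: 2LJCUBSBP2LCUBSBP2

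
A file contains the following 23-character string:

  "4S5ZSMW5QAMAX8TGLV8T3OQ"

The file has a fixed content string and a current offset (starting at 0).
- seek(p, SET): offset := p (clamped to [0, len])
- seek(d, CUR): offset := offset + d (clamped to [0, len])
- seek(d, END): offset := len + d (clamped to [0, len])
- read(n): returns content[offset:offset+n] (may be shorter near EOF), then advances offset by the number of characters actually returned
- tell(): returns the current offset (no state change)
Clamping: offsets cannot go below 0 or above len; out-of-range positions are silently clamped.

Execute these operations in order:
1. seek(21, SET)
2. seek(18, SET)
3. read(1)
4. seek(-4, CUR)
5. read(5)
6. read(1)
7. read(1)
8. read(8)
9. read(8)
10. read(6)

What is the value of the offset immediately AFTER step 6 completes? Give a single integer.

After 1 (seek(21, SET)): offset=21
After 2 (seek(18, SET)): offset=18
After 3 (read(1)): returned '8', offset=19
After 4 (seek(-4, CUR)): offset=15
After 5 (read(5)): returned 'GLV8T', offset=20
After 6 (read(1)): returned '3', offset=21

Answer: 21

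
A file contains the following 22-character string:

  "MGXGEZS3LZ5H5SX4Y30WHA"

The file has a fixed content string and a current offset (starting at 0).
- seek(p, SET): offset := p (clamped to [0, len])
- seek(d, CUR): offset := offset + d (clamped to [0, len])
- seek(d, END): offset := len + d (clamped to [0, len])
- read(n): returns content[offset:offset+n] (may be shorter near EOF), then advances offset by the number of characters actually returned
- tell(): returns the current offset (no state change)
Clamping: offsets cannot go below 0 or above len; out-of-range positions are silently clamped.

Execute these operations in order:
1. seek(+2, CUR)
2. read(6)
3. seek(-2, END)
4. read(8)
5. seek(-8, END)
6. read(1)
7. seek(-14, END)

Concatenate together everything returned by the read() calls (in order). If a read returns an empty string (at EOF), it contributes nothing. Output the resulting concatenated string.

Answer: XGEZS3HAX

Derivation:
After 1 (seek(+2, CUR)): offset=2
After 2 (read(6)): returned 'XGEZS3', offset=8
After 3 (seek(-2, END)): offset=20
After 4 (read(8)): returned 'HA', offset=22
After 5 (seek(-8, END)): offset=14
After 6 (read(1)): returned 'X', offset=15
After 7 (seek(-14, END)): offset=8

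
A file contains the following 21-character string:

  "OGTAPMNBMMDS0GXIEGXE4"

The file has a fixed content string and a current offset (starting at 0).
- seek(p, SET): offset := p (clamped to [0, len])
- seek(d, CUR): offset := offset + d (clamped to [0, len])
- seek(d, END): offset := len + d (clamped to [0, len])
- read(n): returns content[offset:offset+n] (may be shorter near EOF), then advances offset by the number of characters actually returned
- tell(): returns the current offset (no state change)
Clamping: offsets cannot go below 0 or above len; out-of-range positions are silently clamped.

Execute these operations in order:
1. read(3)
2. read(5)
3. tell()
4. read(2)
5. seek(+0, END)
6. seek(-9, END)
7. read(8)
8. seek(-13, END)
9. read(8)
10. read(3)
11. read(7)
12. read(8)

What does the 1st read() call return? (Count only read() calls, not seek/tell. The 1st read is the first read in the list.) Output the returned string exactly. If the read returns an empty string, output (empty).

After 1 (read(3)): returned 'OGT', offset=3
After 2 (read(5)): returned 'APMNB', offset=8
After 3 (tell()): offset=8
After 4 (read(2)): returned 'MM', offset=10
After 5 (seek(+0, END)): offset=21
After 6 (seek(-9, END)): offset=12
After 7 (read(8)): returned '0GXIEGXE', offset=20
After 8 (seek(-13, END)): offset=8
After 9 (read(8)): returned 'MMDS0GXI', offset=16
After 10 (read(3)): returned 'EGX', offset=19
After 11 (read(7)): returned 'E4', offset=21
After 12 (read(8)): returned '', offset=21

Answer: OGT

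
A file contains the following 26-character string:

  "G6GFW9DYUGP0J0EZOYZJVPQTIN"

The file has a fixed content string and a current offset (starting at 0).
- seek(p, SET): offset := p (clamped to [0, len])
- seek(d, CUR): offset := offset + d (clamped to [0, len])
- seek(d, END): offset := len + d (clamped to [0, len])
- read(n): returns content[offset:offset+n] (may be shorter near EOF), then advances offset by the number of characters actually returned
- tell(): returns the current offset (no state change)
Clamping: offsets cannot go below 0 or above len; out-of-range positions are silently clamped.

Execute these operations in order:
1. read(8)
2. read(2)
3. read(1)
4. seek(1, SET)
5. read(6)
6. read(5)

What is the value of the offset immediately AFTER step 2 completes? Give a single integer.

After 1 (read(8)): returned 'G6GFW9DY', offset=8
After 2 (read(2)): returned 'UG', offset=10

Answer: 10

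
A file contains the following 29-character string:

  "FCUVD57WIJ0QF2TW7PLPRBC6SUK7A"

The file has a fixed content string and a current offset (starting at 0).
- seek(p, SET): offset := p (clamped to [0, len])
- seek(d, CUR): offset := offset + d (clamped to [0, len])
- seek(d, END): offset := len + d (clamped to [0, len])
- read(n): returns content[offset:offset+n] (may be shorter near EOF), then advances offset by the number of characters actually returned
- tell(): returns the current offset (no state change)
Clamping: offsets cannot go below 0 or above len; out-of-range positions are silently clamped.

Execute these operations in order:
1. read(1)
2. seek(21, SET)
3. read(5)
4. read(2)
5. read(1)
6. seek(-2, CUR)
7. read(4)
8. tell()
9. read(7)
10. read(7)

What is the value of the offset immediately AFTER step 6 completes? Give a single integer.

Answer: 27

Derivation:
After 1 (read(1)): returned 'F', offset=1
After 2 (seek(21, SET)): offset=21
After 3 (read(5)): returned 'BC6SU', offset=26
After 4 (read(2)): returned 'K7', offset=28
After 5 (read(1)): returned 'A', offset=29
After 6 (seek(-2, CUR)): offset=27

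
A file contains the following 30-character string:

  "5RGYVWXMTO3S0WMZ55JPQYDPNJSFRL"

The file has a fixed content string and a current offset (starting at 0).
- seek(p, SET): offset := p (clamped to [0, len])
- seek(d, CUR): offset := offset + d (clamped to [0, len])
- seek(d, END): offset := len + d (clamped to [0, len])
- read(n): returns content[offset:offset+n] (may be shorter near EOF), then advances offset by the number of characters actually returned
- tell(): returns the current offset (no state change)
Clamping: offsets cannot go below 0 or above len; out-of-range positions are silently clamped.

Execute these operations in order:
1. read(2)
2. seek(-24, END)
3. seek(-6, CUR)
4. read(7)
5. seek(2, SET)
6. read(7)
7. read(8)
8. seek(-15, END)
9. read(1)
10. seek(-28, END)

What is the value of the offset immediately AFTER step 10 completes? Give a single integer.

After 1 (read(2)): returned '5R', offset=2
After 2 (seek(-24, END)): offset=6
After 3 (seek(-6, CUR)): offset=0
After 4 (read(7)): returned '5RGYVWX', offset=7
After 5 (seek(2, SET)): offset=2
After 6 (read(7)): returned 'GYVWXMT', offset=9
After 7 (read(8)): returned 'O3S0WMZ5', offset=17
After 8 (seek(-15, END)): offset=15
After 9 (read(1)): returned 'Z', offset=16
After 10 (seek(-28, END)): offset=2

Answer: 2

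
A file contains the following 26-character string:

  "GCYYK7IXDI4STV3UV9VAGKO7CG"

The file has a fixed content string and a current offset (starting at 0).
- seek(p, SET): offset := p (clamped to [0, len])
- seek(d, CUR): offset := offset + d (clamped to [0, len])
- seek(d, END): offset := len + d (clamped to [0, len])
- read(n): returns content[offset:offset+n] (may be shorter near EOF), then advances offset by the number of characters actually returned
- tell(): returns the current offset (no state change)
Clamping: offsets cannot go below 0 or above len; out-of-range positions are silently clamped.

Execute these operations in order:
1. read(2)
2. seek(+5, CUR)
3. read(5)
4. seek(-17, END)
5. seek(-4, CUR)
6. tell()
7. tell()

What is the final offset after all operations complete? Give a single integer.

Answer: 5

Derivation:
After 1 (read(2)): returned 'GC', offset=2
After 2 (seek(+5, CUR)): offset=7
After 3 (read(5)): returned 'XDI4S', offset=12
After 4 (seek(-17, END)): offset=9
After 5 (seek(-4, CUR)): offset=5
After 6 (tell()): offset=5
After 7 (tell()): offset=5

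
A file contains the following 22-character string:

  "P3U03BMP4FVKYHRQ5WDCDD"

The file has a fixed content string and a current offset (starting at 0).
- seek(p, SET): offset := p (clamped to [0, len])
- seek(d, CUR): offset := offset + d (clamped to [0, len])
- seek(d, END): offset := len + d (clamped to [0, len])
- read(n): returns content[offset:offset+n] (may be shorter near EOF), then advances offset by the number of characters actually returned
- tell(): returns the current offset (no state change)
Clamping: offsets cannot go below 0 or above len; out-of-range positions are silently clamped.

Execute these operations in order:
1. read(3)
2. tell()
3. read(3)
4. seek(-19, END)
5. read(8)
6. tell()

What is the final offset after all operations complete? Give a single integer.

Answer: 11

Derivation:
After 1 (read(3)): returned 'P3U', offset=3
After 2 (tell()): offset=3
After 3 (read(3)): returned '03B', offset=6
After 4 (seek(-19, END)): offset=3
After 5 (read(8)): returned '03BMP4FV', offset=11
After 6 (tell()): offset=11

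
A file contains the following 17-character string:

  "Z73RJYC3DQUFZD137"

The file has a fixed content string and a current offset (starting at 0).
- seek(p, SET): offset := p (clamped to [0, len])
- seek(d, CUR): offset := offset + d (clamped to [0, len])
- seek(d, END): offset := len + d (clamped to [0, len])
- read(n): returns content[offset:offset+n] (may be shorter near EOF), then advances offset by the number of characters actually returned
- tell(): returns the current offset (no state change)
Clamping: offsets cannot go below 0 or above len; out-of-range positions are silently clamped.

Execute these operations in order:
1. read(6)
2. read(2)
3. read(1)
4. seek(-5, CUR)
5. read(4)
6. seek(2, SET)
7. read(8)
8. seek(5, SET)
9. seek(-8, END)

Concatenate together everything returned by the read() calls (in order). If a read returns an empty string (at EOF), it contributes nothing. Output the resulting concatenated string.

After 1 (read(6)): returned 'Z73RJY', offset=6
After 2 (read(2)): returned 'C3', offset=8
After 3 (read(1)): returned 'D', offset=9
After 4 (seek(-5, CUR)): offset=4
After 5 (read(4)): returned 'JYC3', offset=8
After 6 (seek(2, SET)): offset=2
After 7 (read(8)): returned '3RJYC3DQ', offset=10
After 8 (seek(5, SET)): offset=5
After 9 (seek(-8, END)): offset=9

Answer: Z73RJYC3DJYC33RJYC3DQ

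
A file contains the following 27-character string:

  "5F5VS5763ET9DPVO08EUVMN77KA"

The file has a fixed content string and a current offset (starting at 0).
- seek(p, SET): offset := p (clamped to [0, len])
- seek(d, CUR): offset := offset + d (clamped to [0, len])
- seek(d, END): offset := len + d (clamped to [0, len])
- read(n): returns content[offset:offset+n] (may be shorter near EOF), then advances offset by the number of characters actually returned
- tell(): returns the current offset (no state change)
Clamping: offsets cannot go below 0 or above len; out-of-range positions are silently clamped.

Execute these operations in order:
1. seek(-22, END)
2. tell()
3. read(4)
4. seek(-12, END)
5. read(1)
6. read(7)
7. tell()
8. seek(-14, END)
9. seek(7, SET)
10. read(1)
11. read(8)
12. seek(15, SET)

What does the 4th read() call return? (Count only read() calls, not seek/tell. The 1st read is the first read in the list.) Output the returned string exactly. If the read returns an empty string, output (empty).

Answer: 6

Derivation:
After 1 (seek(-22, END)): offset=5
After 2 (tell()): offset=5
After 3 (read(4)): returned '5763', offset=9
After 4 (seek(-12, END)): offset=15
After 5 (read(1)): returned 'O', offset=16
After 6 (read(7)): returned '08EUVMN', offset=23
After 7 (tell()): offset=23
After 8 (seek(-14, END)): offset=13
After 9 (seek(7, SET)): offset=7
After 10 (read(1)): returned '6', offset=8
After 11 (read(8)): returned '3ET9DPVO', offset=16
After 12 (seek(15, SET)): offset=15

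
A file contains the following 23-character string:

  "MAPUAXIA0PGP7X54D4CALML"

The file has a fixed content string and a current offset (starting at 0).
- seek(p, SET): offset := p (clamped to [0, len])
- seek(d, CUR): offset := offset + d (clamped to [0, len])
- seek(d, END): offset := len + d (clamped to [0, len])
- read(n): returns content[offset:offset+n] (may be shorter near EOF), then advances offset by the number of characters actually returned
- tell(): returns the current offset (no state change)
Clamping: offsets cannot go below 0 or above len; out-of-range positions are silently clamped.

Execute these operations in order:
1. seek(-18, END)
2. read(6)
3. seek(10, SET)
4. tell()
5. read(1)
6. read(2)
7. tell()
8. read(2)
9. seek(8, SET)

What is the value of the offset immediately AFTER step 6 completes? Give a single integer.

After 1 (seek(-18, END)): offset=5
After 2 (read(6)): returned 'XIA0PG', offset=11
After 3 (seek(10, SET)): offset=10
After 4 (tell()): offset=10
After 5 (read(1)): returned 'G', offset=11
After 6 (read(2)): returned 'P7', offset=13

Answer: 13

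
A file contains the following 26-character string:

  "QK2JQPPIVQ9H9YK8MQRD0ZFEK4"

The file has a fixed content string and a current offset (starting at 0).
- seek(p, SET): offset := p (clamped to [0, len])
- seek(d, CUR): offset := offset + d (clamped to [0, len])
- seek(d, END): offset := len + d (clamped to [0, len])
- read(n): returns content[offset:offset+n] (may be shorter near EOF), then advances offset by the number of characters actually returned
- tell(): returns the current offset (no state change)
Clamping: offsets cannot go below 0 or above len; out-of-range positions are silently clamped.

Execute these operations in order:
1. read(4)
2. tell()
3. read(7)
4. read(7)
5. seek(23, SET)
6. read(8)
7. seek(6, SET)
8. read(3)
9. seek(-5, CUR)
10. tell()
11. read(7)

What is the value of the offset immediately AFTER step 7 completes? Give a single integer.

Answer: 6

Derivation:
After 1 (read(4)): returned 'QK2J', offset=4
After 2 (tell()): offset=4
After 3 (read(7)): returned 'QPPIVQ9', offset=11
After 4 (read(7)): returned 'H9YK8MQ', offset=18
After 5 (seek(23, SET)): offset=23
After 6 (read(8)): returned 'EK4', offset=26
After 7 (seek(6, SET)): offset=6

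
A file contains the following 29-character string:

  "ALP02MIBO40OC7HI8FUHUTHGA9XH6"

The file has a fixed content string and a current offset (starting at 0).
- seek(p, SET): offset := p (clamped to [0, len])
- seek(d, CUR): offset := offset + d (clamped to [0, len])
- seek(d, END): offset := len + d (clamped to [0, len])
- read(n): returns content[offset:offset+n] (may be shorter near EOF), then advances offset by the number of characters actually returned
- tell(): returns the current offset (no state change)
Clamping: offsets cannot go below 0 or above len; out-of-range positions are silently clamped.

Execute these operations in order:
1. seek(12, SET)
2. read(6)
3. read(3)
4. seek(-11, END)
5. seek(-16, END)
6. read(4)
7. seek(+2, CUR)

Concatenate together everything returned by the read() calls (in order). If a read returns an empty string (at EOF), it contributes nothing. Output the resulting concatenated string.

After 1 (seek(12, SET)): offset=12
After 2 (read(6)): returned 'C7HI8F', offset=18
After 3 (read(3)): returned 'UHU', offset=21
After 4 (seek(-11, END)): offset=18
After 5 (seek(-16, END)): offset=13
After 6 (read(4)): returned '7HI8', offset=17
After 7 (seek(+2, CUR)): offset=19

Answer: C7HI8FUHU7HI8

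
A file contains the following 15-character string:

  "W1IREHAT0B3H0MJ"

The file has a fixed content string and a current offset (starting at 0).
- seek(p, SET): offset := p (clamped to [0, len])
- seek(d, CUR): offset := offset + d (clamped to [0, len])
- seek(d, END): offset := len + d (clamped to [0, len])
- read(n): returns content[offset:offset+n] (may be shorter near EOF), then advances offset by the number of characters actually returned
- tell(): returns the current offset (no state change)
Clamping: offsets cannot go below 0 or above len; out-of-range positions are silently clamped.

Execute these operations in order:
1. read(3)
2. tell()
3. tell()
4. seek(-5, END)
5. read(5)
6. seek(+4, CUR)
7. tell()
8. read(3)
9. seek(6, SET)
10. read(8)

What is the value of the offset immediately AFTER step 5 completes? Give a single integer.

Answer: 15

Derivation:
After 1 (read(3)): returned 'W1I', offset=3
After 2 (tell()): offset=3
After 3 (tell()): offset=3
After 4 (seek(-5, END)): offset=10
After 5 (read(5)): returned '3H0MJ', offset=15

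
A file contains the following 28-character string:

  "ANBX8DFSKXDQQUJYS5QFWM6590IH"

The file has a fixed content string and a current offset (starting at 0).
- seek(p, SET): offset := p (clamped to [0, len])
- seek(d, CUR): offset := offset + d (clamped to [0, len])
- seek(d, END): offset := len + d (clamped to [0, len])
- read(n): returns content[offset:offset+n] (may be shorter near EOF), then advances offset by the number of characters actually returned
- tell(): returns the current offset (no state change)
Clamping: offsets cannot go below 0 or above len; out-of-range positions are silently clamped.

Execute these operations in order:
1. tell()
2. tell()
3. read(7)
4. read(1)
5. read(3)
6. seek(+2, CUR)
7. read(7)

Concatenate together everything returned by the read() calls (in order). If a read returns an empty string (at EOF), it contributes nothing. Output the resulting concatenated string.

After 1 (tell()): offset=0
After 2 (tell()): offset=0
After 3 (read(7)): returned 'ANBX8DF', offset=7
After 4 (read(1)): returned 'S', offset=8
After 5 (read(3)): returned 'KXD', offset=11
After 6 (seek(+2, CUR)): offset=13
After 7 (read(7)): returned 'UJYS5QF', offset=20

Answer: ANBX8DFSKXDUJYS5QF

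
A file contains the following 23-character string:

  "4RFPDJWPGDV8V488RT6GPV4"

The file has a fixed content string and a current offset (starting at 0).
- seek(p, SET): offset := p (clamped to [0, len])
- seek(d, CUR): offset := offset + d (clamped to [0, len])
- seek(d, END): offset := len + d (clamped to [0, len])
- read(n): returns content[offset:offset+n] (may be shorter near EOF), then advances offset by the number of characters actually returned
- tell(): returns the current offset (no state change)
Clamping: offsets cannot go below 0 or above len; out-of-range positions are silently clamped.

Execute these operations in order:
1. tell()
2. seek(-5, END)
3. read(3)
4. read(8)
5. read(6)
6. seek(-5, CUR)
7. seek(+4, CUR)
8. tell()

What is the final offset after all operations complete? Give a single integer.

After 1 (tell()): offset=0
After 2 (seek(-5, END)): offset=18
After 3 (read(3)): returned '6GP', offset=21
After 4 (read(8)): returned 'V4', offset=23
After 5 (read(6)): returned '', offset=23
After 6 (seek(-5, CUR)): offset=18
After 7 (seek(+4, CUR)): offset=22
After 8 (tell()): offset=22

Answer: 22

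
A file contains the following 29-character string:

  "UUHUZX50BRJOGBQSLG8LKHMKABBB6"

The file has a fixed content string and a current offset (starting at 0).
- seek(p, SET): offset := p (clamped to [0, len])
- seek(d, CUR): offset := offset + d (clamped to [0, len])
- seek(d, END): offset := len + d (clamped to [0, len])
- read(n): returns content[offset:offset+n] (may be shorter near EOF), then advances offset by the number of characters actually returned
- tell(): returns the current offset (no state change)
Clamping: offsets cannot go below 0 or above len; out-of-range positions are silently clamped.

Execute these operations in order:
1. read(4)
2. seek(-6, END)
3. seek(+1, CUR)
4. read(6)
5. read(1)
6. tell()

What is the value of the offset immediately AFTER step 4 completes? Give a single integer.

Answer: 29

Derivation:
After 1 (read(4)): returned 'UUHU', offset=4
After 2 (seek(-6, END)): offset=23
After 3 (seek(+1, CUR)): offset=24
After 4 (read(6)): returned 'ABBB6', offset=29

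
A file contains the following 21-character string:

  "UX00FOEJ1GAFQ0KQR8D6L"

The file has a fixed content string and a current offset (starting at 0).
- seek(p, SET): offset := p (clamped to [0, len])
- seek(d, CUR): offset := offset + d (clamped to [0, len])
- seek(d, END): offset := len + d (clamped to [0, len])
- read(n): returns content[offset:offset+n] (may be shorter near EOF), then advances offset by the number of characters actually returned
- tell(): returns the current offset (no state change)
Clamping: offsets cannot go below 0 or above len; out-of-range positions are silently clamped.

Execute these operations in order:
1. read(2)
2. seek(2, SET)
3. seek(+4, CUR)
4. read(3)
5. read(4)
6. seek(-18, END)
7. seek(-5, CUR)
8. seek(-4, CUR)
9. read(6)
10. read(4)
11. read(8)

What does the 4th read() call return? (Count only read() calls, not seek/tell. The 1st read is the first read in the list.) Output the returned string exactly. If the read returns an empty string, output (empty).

Answer: UX00FO

Derivation:
After 1 (read(2)): returned 'UX', offset=2
After 2 (seek(2, SET)): offset=2
After 3 (seek(+4, CUR)): offset=6
After 4 (read(3)): returned 'EJ1', offset=9
After 5 (read(4)): returned 'GAFQ', offset=13
After 6 (seek(-18, END)): offset=3
After 7 (seek(-5, CUR)): offset=0
After 8 (seek(-4, CUR)): offset=0
After 9 (read(6)): returned 'UX00FO', offset=6
After 10 (read(4)): returned 'EJ1G', offset=10
After 11 (read(8)): returned 'AFQ0KQR8', offset=18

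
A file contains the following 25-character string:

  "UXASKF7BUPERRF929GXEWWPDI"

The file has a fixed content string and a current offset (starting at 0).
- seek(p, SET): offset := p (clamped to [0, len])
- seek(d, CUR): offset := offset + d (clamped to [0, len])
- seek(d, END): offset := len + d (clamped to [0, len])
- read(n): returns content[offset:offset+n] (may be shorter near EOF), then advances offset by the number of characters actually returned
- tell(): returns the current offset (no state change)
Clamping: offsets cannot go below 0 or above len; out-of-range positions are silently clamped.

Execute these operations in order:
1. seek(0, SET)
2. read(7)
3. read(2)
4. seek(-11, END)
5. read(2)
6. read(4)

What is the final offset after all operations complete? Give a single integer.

Answer: 20

Derivation:
After 1 (seek(0, SET)): offset=0
After 2 (read(7)): returned 'UXASKF7', offset=7
After 3 (read(2)): returned 'BU', offset=9
After 4 (seek(-11, END)): offset=14
After 5 (read(2)): returned '92', offset=16
After 6 (read(4)): returned '9GXE', offset=20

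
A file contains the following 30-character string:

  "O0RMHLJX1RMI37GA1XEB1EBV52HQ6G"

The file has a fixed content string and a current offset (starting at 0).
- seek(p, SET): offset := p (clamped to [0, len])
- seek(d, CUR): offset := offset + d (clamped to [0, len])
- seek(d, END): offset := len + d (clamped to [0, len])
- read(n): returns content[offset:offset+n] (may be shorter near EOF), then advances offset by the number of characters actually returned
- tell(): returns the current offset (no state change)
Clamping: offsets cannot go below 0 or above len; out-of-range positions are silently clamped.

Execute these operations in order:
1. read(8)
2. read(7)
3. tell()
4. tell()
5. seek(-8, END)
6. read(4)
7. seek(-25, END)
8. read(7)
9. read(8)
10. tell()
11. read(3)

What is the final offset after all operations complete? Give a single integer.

Answer: 23

Derivation:
After 1 (read(8)): returned 'O0RMHLJX', offset=8
After 2 (read(7)): returned '1RMI37G', offset=15
After 3 (tell()): offset=15
After 4 (tell()): offset=15
After 5 (seek(-8, END)): offset=22
After 6 (read(4)): returned 'BV52', offset=26
After 7 (seek(-25, END)): offset=5
After 8 (read(7)): returned 'LJX1RMI', offset=12
After 9 (read(8)): returned '37GA1XEB', offset=20
After 10 (tell()): offset=20
After 11 (read(3)): returned '1EB', offset=23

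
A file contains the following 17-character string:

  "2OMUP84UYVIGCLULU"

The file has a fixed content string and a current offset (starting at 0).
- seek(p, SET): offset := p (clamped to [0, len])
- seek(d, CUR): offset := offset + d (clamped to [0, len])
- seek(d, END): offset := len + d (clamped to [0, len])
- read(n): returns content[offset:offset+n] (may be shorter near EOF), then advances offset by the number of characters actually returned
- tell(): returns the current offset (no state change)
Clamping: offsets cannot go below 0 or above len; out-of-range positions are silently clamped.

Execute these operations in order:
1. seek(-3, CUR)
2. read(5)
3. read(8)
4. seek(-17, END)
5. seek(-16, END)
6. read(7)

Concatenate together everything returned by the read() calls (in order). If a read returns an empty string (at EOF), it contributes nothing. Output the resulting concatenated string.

After 1 (seek(-3, CUR)): offset=0
After 2 (read(5)): returned '2OMUP', offset=5
After 3 (read(8)): returned '84UYVIGC', offset=13
After 4 (seek(-17, END)): offset=0
After 5 (seek(-16, END)): offset=1
After 6 (read(7)): returned 'OMUP84U', offset=8

Answer: 2OMUP84UYVIGCOMUP84U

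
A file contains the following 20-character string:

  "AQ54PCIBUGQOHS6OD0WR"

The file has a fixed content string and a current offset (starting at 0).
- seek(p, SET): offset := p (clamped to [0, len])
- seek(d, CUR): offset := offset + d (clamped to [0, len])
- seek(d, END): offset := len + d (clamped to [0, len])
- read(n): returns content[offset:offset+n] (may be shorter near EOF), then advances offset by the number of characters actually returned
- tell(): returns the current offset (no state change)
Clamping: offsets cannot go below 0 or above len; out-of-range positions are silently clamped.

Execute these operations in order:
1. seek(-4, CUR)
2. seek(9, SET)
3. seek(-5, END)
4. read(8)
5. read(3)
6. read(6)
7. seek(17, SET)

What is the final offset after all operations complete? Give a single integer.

After 1 (seek(-4, CUR)): offset=0
After 2 (seek(9, SET)): offset=9
After 3 (seek(-5, END)): offset=15
After 4 (read(8)): returned 'OD0WR', offset=20
After 5 (read(3)): returned '', offset=20
After 6 (read(6)): returned '', offset=20
After 7 (seek(17, SET)): offset=17

Answer: 17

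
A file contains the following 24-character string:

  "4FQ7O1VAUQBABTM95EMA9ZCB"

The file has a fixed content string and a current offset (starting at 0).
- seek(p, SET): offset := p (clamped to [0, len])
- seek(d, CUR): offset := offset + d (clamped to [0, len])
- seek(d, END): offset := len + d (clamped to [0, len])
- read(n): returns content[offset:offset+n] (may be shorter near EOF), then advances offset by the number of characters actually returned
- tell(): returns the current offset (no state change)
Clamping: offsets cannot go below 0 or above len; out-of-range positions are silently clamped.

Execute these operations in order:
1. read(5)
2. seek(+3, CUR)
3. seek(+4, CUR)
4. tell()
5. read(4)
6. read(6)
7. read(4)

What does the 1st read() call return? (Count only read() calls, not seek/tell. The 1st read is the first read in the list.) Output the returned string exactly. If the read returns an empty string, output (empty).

Answer: 4FQ7O

Derivation:
After 1 (read(5)): returned '4FQ7O', offset=5
After 2 (seek(+3, CUR)): offset=8
After 3 (seek(+4, CUR)): offset=12
After 4 (tell()): offset=12
After 5 (read(4)): returned 'BTM9', offset=16
After 6 (read(6)): returned '5EMA9Z', offset=22
After 7 (read(4)): returned 'CB', offset=24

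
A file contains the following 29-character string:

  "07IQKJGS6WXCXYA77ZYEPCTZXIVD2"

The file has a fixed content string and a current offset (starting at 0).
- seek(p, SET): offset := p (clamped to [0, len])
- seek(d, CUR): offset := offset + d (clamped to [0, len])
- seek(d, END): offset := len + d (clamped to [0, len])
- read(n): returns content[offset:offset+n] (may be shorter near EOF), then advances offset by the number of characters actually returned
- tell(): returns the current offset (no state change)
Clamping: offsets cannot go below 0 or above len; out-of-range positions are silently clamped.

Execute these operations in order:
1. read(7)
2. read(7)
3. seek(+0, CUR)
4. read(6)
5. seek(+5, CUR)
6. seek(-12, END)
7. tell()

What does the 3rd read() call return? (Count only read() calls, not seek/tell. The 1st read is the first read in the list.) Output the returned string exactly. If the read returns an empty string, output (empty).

Answer: A77ZYE

Derivation:
After 1 (read(7)): returned '07IQKJG', offset=7
After 2 (read(7)): returned 'S6WXCXY', offset=14
After 3 (seek(+0, CUR)): offset=14
After 4 (read(6)): returned 'A77ZYE', offset=20
After 5 (seek(+5, CUR)): offset=25
After 6 (seek(-12, END)): offset=17
After 7 (tell()): offset=17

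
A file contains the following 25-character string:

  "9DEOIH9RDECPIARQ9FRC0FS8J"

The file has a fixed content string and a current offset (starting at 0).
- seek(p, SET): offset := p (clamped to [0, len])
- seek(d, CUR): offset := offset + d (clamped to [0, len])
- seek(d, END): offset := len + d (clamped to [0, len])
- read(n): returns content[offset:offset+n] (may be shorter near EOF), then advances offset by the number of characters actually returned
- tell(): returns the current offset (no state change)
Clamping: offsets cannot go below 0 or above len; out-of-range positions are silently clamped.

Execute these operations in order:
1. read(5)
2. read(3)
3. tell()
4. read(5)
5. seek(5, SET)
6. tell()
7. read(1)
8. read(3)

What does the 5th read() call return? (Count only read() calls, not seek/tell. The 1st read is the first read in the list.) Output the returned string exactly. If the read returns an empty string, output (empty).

Answer: 9RD

Derivation:
After 1 (read(5)): returned '9DEOI', offset=5
After 2 (read(3)): returned 'H9R', offset=8
After 3 (tell()): offset=8
After 4 (read(5)): returned 'DECPI', offset=13
After 5 (seek(5, SET)): offset=5
After 6 (tell()): offset=5
After 7 (read(1)): returned 'H', offset=6
After 8 (read(3)): returned '9RD', offset=9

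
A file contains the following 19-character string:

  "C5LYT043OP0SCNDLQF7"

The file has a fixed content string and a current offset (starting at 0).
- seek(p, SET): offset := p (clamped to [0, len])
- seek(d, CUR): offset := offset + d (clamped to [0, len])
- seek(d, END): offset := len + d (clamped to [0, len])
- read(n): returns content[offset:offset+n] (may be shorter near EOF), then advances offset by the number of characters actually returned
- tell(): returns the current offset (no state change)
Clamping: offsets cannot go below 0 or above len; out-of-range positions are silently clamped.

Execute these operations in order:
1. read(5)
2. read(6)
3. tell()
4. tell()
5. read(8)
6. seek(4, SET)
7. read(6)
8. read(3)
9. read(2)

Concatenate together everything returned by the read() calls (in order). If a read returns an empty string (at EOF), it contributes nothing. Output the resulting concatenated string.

After 1 (read(5)): returned 'C5LYT', offset=5
After 2 (read(6)): returned '043OP0', offset=11
After 3 (tell()): offset=11
After 4 (tell()): offset=11
After 5 (read(8)): returned 'SCNDLQF7', offset=19
After 6 (seek(4, SET)): offset=4
After 7 (read(6)): returned 'T043OP', offset=10
After 8 (read(3)): returned '0SC', offset=13
After 9 (read(2)): returned 'ND', offset=15

Answer: C5LYT043OP0SCNDLQF7T043OP0SCND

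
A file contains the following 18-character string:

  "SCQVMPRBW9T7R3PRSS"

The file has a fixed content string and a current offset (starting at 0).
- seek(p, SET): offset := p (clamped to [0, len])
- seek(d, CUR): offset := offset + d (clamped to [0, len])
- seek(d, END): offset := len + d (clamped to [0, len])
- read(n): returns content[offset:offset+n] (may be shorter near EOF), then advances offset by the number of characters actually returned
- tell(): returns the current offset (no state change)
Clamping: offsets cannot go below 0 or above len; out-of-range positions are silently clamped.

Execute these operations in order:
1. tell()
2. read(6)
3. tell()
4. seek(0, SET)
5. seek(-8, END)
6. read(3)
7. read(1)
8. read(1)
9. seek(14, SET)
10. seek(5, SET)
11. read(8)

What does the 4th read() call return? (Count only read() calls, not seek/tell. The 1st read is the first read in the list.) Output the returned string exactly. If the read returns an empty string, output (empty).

Answer: P

Derivation:
After 1 (tell()): offset=0
After 2 (read(6)): returned 'SCQVMP', offset=6
After 3 (tell()): offset=6
After 4 (seek(0, SET)): offset=0
After 5 (seek(-8, END)): offset=10
After 6 (read(3)): returned 'T7R', offset=13
After 7 (read(1)): returned '3', offset=14
After 8 (read(1)): returned 'P', offset=15
After 9 (seek(14, SET)): offset=14
After 10 (seek(5, SET)): offset=5
After 11 (read(8)): returned 'PRBW9T7R', offset=13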